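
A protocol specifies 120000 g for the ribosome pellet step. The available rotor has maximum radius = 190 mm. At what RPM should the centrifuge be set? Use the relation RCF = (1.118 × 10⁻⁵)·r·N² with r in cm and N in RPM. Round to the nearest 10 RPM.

r = 190 mm = 19.0 cm
RCF = 1.118 × 10⁻⁵ × r × N²
120,000 = 1.118 × 10⁻⁵ × 19 × N²
N² = 120,000 / (21.242 × 10⁻⁵) = 564,918,558
N ≈ √564,918,558 ≈ 23,768.0

≈ 23770 RPM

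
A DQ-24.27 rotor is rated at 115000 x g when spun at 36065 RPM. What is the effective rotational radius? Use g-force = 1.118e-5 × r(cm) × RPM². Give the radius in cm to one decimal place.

115000 = 1.118 × 10⁻⁵ × r × (36065)²
r = 115000 / (1.118 × 10⁻⁵ × 1,300,684,225) = 115000 / 14541.65 ≈ 7.908 cm

7.9 cm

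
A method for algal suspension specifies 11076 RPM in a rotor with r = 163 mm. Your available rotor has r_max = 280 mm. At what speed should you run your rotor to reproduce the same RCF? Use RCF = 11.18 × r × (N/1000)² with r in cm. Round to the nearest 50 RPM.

≈ 8450 RPM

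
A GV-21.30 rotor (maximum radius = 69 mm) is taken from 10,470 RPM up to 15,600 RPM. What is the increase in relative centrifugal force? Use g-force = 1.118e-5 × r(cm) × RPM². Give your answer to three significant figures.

r = 69 mm = 6.9 cm
RCF₁ = 1.118 × 10⁻⁵ × 6.9 × (10470)² = 1.118 × 10⁻⁵ × 6.9 × 109,620,900 ≈ 8,456.4 × g
RCF₂ = 1.118 × 10⁻⁵ × 6.9 × (15600)² = 1.118 × 10⁻⁵ × 6.9 × 243,360,000 ≈ 18,773.3 × g
Increase = 18,773.3 − 8,456.4 = 10,316.9

10300 x g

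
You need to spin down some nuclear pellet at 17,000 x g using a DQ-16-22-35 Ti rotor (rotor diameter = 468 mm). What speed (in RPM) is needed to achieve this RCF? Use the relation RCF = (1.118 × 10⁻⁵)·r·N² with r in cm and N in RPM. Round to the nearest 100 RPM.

N ≈ 8100 RPM

r = 468 mm / 2 = 234 mm = 23.4 cm
17,000 = 1.118 × 10⁻⁵ × 23.4 × N²
N² = 17,000 / (26.1612 × 10⁻⁵) = 64,981,729
N ≈ √64,981,729 ≈ 8,061.1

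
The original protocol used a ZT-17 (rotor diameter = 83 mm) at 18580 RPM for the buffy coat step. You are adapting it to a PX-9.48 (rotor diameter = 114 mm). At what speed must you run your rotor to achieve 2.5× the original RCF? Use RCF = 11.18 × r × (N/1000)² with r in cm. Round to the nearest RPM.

≈ 25067 RPM

Original rotor: r = 83 mm / 2 = 41.5 mm = 4.15 cm
RCF_original = 11.18 × 4.15 × (18.58)² = 11.18 × 4.15 × 345.2164 ≈ 16,017 × g
Target RCF = 2.5 × 16,017 ≈ 40,042.5 × g
Your rotor: r = 114 mm / 2 = 57 mm = 5.7 cm
40,042.5 = 11.18 × 5.7 × (N/1000)²
(N/1000)² = 40,042.5 / 63.726 = 628.3542
N = 1000 × √628.3542 ≈ 25,067.0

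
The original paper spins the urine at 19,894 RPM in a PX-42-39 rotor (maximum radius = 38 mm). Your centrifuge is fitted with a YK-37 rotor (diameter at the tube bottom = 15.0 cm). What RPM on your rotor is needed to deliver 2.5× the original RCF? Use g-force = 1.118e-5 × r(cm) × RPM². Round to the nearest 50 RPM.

≈ 22400 RPM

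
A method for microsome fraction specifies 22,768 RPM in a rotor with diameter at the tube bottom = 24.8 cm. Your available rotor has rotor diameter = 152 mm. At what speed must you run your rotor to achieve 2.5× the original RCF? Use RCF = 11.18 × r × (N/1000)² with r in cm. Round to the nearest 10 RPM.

Original rotor: r = 24.8 / 2 = 12.4 cm
RCF_original = 11.18 × 12.4 × (22.768)² = 11.18 × 12.4 × 518.381824 ≈ 71,864.3 × g
Target RCF = 2.5 × 71,864.3 ≈ 179,660.8 × g
Your rotor: r = 152 mm / 2 = 76 mm = 7.6 cm
179,660.8 = 11.18 × 7.6 × (N/1000)²
(N/1000)² = 179,660.8 / 84.968 = 2114.452
N = 1000 × √2114.452 ≈ 45,983.2

45980 RPM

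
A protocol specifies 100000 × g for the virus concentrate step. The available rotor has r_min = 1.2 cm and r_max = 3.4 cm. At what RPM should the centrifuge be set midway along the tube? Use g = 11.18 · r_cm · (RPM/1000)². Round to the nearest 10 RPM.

≈ 62360 RPM

r_avg = (1.2 + 3.4) / 2 = 2.3 cm
RCF = 11.18 × r × (N/1000)²
100,000 = 11.18 × 2.3 × (N/1000)²
(N/1000)² = 100,000 / 25.714 = 3888.932
N = 1000 × √3888.932 ≈ 62,361.3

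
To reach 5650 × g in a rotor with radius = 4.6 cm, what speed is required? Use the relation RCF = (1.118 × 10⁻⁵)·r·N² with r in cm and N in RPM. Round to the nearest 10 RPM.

N ≈ 10480 RPM

5,650 = 1.118 × 10⁻⁵ × 4.6 × N²
N² = 5,650 / (5.1428 × 10⁻⁵) = 109,862,332
N ≈ √109,862,332 ≈ 10,481.5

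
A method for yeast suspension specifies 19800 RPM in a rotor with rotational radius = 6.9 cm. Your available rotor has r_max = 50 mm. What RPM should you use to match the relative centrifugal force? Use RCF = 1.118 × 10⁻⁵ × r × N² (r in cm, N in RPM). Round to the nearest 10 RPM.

≈ 23260 RPM

RCF = 1.118 × 10⁻⁵ × r × N²
RCF_original = 1.118 × 10⁻⁵ × 6.9 × (19800)² = 1.118 × 10⁻⁵ × 6.9 × 392,040,000 ≈ 30,242.7 × g
Your rotor: r = 50 mm = 5.0 cm
30,242.7 = 1.118 × 10⁻⁵ × 5 × N²
N² = 30,242.7 / (5.59 × 10⁻⁵) = 541,014,311
N ≈ √541,014,311 ≈ 23,259.7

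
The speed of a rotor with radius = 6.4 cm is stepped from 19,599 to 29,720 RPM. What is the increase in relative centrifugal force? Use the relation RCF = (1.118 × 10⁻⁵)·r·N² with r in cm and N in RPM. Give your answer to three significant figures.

RCF₁ = 1.118 × 10⁻⁵ × 6.4 × (19599)² = 1.118 × 10⁻⁵ × 6.4 × 384,120,801 ≈ 27,484.6 × g
RCF₂ = 1.118 × 10⁻⁵ × 6.4 × (29720)² = 1.118 × 10⁻⁵ × 6.4 × 883,278,400 ≈ 63,200.3 × g
Increase = 63,200.3 − 27,484.6 = 35,715.7

35700 x g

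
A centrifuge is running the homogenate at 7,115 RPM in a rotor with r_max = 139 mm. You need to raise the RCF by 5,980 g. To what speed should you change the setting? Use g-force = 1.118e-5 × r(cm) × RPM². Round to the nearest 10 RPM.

r = 139 mm = 13.9 cm
Current RCF = 1.118 × 10⁻⁵ × 13.9 × (7115)² = 1.118 × 10⁻⁵ × 13.9 × 50,623,225 ≈ 7,867 × g
Target RCF = 7,867 + 5,980 = 13,847 × g
N² = 13,847 / (15.5402 × 10⁻⁵) = 89,104,387
N ≈ √89,104,387 ≈ 9,439.5

9440 RPM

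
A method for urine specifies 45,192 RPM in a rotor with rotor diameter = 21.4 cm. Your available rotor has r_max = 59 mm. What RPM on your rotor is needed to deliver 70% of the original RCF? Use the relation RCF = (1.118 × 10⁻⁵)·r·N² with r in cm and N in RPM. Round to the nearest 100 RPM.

50900 RPM

Original rotor: r = 21.4 / 2 = 10.7 cm
RCF_original = 1.118 × 10⁻⁵ × 10.7 × (45192)² = 1.118 × 10⁻⁵ × 10.7 × 2,042,316,864 ≈ 244,314.2 × g
Target RCF = 0.7 × 244,314.2 ≈ 171,019.9 × g
Your rotor: r = 59 mm = 5.9 cm
171,019.9 = 1.118 × 10⁻⁵ × 5.9 × N²
N² = 171,019.9 / (6.5962 × 10⁻⁵) = 2,592,703,375
N ≈ √2,592,703,375 ≈ 50,918.6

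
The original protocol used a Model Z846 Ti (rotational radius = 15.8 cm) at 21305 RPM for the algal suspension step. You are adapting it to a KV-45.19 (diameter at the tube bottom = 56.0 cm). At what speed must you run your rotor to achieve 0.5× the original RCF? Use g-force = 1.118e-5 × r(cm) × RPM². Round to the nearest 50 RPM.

RCF = 1.118 × 10⁻⁵ × r × N²
RCF_original = 1.118 × 10⁻⁵ × 15.8 × (21305)² = 1.118 × 10⁻⁵ × 15.8 × 453,903,025 ≈ 80,179.2 × g
Target RCF = 0.5 × 80,179.2 ≈ 40,089.6 × g
Your rotor: r = 56.0 / 2 = 28 cm
40,089.6 = 1.118 × 10⁻⁵ × 28 × N²
N² = 40,089.6 / (31.304 × 10⁻⁵) = 128,065,423
N ≈ √128,065,423 ≈ 11,316.6

11300 RPM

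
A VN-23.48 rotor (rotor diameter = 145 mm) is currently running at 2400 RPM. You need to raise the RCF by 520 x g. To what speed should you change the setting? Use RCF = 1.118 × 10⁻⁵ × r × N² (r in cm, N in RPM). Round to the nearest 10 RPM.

≈ 3490 RPM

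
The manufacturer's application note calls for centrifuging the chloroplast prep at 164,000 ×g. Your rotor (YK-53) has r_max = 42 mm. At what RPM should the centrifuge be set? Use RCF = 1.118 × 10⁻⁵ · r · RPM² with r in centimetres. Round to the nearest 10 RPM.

N ≈ 59100 RPM

r = 42 mm = 4.2 cm
RCF = 1.118 × 10⁻⁵ × r × N²
164,000 = 1.118 × 10⁻⁵ × 4.2 × N²
N² = 164,000 / (4.6956 × 10⁻⁵) = 3,492,631,400
N ≈ √3,492,631,400 ≈ 59,098.5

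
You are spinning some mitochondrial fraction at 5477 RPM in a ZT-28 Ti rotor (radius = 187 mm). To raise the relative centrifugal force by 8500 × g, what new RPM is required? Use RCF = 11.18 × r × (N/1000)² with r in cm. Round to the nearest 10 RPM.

8410 RPM

r = 187 mm = 18.7 cm
Current RCF = 11.18 × 18.7 × (5.477)² = 11.18 × 18.7 × 29.997529 ≈ 6,271.5 × g
Target RCF = 6,271.5 + 8,500 = 14,771.5 × g
(N/1000)² = 14,771.5 / 209.066 = 70.65472
N = 1000 × √70.65472 ≈ 8,405.6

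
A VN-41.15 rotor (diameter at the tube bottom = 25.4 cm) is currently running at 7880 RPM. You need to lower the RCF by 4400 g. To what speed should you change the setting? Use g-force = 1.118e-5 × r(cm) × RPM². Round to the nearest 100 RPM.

5600 RPM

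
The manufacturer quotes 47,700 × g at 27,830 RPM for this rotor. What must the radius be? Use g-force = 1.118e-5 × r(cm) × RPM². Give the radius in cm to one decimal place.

RCF = 1.118 × 10⁻⁵ × r × N²
47700 = 1.118 × 10⁻⁵ × r × (27830)²
r = 47700 / (1.118 × 10⁻⁵ × 774,508,900) = 47700 / 8659.01 ≈ 5.509 cm

r ≈ 5.5 cm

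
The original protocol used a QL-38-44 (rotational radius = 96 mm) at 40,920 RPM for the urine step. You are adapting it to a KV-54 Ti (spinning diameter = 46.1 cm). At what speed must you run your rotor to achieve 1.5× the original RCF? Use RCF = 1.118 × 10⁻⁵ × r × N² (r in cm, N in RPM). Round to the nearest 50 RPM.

Original rotor: r = 96 mm = 9.6 cm
RCF_original = 1.118 × 10⁻⁵ × 9.6 × (40920)² = 1.118 × 10⁻⁵ × 9.6 × 1,674,446,400 ≈ 179,715 × g
Target RCF = 1.5 × 179,715 ≈ 269,572.5 × g
Your rotor: r = 46.1 / 2 = 23.05 cm
269,572.5 = 1.118 × 10⁻⁵ × 23.05 × N²
N² = 269,572.5 / (25.7699 × 10⁻⁵) = 1,046,075,072
N ≈ √1,046,075,072 ≈ 32,343.1

32350 RPM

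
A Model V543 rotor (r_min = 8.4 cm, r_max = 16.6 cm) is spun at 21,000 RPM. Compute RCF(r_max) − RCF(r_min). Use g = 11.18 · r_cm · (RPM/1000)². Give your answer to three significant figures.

40400 ×g

ΔRCF = 11.18 × (r_max − r_min) × (N/1000)² = 11.18 × 8.2 × 441 ≈ 40,429.1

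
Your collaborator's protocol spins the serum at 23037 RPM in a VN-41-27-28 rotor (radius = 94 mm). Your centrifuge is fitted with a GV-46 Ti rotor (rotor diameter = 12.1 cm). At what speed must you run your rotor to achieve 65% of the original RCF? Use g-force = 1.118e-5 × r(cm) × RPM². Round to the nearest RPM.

23151 RPM

Original rotor: r = 94 mm = 9.4 cm
RCF_original = 1.118 × 10⁻⁵ × 9.4 × (23037)² = 1.118 × 10⁻⁵ × 9.4 × 530,703,369 ≈ 55,772.7 × g
Target RCF = 0.65 × 55,772.7 ≈ 36,252.3 × g
Your rotor: r = 12.1 / 2 = 6.05 cm
36,252.3 = 1.118 × 10⁻⁵ × 6.05 × N²
N² = 36,252.3 / (6.7639 × 10⁻⁵) = 535,967,415
N ≈ √535,967,415 ≈ 23,151.0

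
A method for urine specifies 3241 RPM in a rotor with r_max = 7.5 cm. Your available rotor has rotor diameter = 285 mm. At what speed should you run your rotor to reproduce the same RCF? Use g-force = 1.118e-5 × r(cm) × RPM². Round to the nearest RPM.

2351 RPM

RCF = 1.118 × 10⁻⁵ × r × N²
RCF_original = 1.118 × 10⁻⁵ × 7.5 × (3241)² = 1.118 × 10⁻⁵ × 7.5 × 10,504,081 ≈ 880.8 × g
Your rotor: r = 285 mm / 2 = 142.5 mm = 14.25 cm
880.8 = 1.118 × 10⁻⁵ × 14.25 × N²
N² = 880.8 / (15.9315 × 10⁻⁵) = 5,528,670
N ≈ √5,528,670 ≈ 2,351.3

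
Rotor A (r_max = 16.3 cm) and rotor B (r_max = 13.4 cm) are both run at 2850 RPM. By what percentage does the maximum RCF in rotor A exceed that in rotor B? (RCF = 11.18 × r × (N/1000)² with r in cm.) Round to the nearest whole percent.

At equal RPM, RCF scales linearly with r: ratio = 16.3 / 13.4 = 1.2164.
So rotor A delivers 21.6% more g-force.

22%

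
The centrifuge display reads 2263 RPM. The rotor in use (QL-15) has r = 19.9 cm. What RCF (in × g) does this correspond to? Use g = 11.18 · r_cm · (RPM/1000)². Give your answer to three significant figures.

RCF ≈ 1140 × g

RCF = 11.18 × 19.9 × (2.263)² = 11.18 × 19.9 × 5.121169 ≈ 1,139.4 × g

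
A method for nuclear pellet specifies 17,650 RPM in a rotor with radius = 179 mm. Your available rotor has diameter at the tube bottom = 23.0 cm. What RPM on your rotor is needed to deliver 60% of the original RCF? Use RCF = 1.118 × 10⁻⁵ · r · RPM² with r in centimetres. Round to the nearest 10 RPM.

≈ 17060 RPM

Original rotor: r = 179 mm = 17.9 cm
RCF = 1.118 × 10⁻⁵ × r × N²
RCF_original = 1.118 × 10⁻⁵ × 17.9 × (17650)² = 1.118 × 10⁻⁵ × 17.9 × 311,522,500 ≈ 62,342.5 × g
Target RCF = 0.6 × 62,342.5 ≈ 37,405.5 × g
Your rotor: r = 23.0 / 2 = 11.5 cm
37,405.5 = 1.118 × 10⁻⁵ × 11.5 × N²
N² = 37,405.5 / (12.857 × 10⁻⁵) = 290,934,899
N ≈ √290,934,899 ≈ 17,056.8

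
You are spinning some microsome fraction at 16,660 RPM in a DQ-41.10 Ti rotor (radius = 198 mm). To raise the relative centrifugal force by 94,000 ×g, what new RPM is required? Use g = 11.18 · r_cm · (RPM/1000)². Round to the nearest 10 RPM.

N₂ ≈ 26500 RPM

r = 198 mm = 19.8 cm
Current RCF = 11.18 × 19.8 × (16.66)² = 11.18 × 19.8 × 277.5556 ≈ 61,440.8 × g
Target RCF = 61,440.8 + 94,000 = 155,440.8 × g
(N/1000)² = 155,440.8 / 221.364 = 702.1955
N = 1000 × √702.1955 ≈ 26,499.0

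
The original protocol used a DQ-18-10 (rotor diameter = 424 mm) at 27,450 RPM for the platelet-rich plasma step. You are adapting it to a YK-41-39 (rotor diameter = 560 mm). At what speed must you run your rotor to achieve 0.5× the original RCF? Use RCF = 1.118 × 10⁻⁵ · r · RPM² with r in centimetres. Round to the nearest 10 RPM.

16890 RPM

Original rotor: r = 424 mm / 2 = 212 mm = 21.2 cm
RCF = 1.118 × 10⁻⁵ × r × N²
RCF_original = 1.118 × 10⁻⁵ × 21.2 × (27450)² = 1.118 × 10⁻⁵ × 21.2 × 753,502,500 ≈ 178,592.1 × g
Target RCF = 0.5 × 178,592.1 ≈ 89,296.1 × g
Your rotor: r = 560 mm / 2 = 280 mm = 28 cm
89,296.1 = 1.118 × 10⁻⁵ × 28 × N²
N² = 89,296.1 / (31.304 × 10⁻⁵) = 285,254,600
N ≈ √285,254,600 ≈ 16,889.5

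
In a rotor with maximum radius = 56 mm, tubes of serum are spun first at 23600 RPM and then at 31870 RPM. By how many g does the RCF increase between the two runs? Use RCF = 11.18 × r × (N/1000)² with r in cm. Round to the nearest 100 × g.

≈ 28700 g

r = 56 mm = 5.6 cm
RCF₁ = 11.18 × 5.6 × (23.6)² = 11.18 × 5.6 × 556.96 ≈ 34,870.2 × g
RCF₂ = 11.18 × 5.6 × (31.87)² = 11.18 × 5.6 × 1,015.6969 ≈ 63,590.8 × g
Increase = 63,590.8 − 34,870.2 = 28,720.6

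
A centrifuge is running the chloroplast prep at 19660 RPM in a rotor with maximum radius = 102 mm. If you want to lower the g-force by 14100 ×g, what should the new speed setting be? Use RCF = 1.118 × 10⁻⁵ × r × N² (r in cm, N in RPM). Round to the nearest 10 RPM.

r = 102 mm = 10.2 cm
Current RCF = 1.118 × 10⁻⁵ × 10.2 × (19660)² = 1.118 × 10⁻⁵ × 10.2 × 386,515,600 ≈ 44,076.7 × g
Target RCF = 44,076.7 − 14,100 = 29,976.7 × g
N² = 29,976.7 / (11.4036 × 10⁻⁵) = 262,870,497
N ≈ √262,870,497 ≈ 16,213.3

N₂ ≈ 16210 RPM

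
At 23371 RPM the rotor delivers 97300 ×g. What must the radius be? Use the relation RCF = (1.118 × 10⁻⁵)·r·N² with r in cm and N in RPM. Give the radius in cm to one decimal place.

15.9 cm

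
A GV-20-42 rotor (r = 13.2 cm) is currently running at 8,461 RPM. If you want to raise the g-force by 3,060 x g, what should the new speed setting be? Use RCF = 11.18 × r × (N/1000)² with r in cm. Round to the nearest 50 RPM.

≈ 9600 RPM

Current RCF = 11.18 × 13.2 × (8.461)² = 11.18 × 13.2 × 71.588521 ≈ 10,564.7 × g
Target RCF = 10,564.7 + 3,060 = 13,624.7 × g
(N/1000)² = 13,624.7 / 147.576 = 92.32328
N = 1000 × √92.32328 ≈ 9,608.5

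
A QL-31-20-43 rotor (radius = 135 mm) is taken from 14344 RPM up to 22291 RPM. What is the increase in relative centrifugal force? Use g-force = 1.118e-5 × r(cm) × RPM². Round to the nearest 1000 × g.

44000 g

r = 135 mm = 13.5 cm
RCF₁ = 1.118 × 10⁻⁵ × 13.5 × (14344)² = 1.118 × 10⁻⁵ × 13.5 × 205,750,336 ≈ 31,053.9 × g
RCF₂ = 1.118 × 10⁻⁵ × 13.5 × (22291)² = 1.118 × 10⁻⁵ × 13.5 × 496,888,681 ≈ 74,995.4 × g
Increase = 74,995.4 − 31,053.9 = 43,941.5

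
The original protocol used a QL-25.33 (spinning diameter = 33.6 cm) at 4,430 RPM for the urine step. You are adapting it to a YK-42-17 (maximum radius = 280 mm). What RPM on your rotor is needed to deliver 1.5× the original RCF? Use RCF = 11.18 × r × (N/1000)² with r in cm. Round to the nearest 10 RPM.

4200 RPM

Original rotor: r = 33.6 / 2 = 16.8 cm
RCF_original = 11.18 × 16.8 × (4.43)² = 11.18 × 16.8 × 19.6249 ≈ 3,686 × g
Target RCF = 1.5 × 3,686 ≈ 5,529 × g
Your rotor: r = 280 mm = 28.0 cm
5,529 = 11.18 × 28 × (N/1000)²
(N/1000)² = 5,529 / 313.04 = 17.66228
N = 1000 × √17.66228 ≈ 4,202.7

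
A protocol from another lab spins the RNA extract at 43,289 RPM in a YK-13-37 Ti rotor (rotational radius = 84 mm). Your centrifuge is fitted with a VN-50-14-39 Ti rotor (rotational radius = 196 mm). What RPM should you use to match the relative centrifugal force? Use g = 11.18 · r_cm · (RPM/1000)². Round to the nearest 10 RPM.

Original rotor: r = 84 mm = 8.4 cm
RCF = 11.18 × r × (N/1000)²
RCF_original = 11.18 × 8.4 × (43.289)² = 11.18 × 8.4 × 1,873.937521 ≈ 175,985.2 × g
Your rotor: r = 196 mm = 19.6 cm
175,985.2 = 11.18 × 19.6 × (N/1000)²
(N/1000)² = 175,985.2 / 219.128 = 803.116
N = 1000 × √803.116 ≈ 28,339.3

28340 RPM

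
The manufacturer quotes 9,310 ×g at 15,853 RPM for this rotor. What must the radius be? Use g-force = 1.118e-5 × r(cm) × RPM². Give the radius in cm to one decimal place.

RCF = 1.118 × 10⁻⁵ × r × N²
9310 = 1.118 × 10⁻⁵ × r × (15853)²
r = 9310 / (1.118 × 10⁻⁵ × 251,317,609) = 9310 / 2809.731 ≈ 3.313 cm

≈ 3.3 cm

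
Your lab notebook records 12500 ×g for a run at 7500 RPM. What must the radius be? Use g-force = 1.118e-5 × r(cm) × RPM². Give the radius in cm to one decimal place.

19.9 cm

RCF = 1.118 × 10⁻⁵ × r × N²
12500 = 1.118 × 10⁻⁵ × r × (7500)²
r = 12500 / (1.118 × 10⁻⁵ × 56,250,000) = 12500 / 628.875 ≈ 19.877 cm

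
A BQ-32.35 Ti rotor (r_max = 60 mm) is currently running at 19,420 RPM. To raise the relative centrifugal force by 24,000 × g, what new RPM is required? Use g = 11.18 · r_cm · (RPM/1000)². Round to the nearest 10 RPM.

r = 60 mm = 6.0 cm
Current RCF = 11.18 × 6 × (19.42)² = 11.18 × 6 × 377.1364 ≈ 25,298.3 × g
Target RCF = 25,298.3 + 24,000 = 49,298.3 × g
(N/1000)² = 49,298.3 / 67.08 = 734.918
N = 1000 × √734.918 ≈ 27,109.4

≈ 27110 RPM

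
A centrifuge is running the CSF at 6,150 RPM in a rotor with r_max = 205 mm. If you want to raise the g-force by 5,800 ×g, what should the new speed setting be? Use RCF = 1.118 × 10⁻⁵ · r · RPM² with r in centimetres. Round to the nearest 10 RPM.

N₂ ≈ 7950 RPM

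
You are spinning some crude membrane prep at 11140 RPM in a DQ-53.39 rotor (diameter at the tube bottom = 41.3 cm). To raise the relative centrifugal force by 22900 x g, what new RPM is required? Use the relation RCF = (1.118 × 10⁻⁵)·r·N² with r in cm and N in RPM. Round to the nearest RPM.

r = 41.3 / 2 = 20.65 cm
Current RCF = 1.118 × 10⁻⁵ × 20.65 × (11140)² = 1.118 × 10⁻⁵ × 20.65 × 124,099,600 ≈ 28,650.5 × g
Target RCF = 28,650.5 + 22,900 = 51,550.5 × g
N² = 51,550.5 / (23.0867 × 10⁻⁵) = 223,290,899
N ≈ √223,290,899 ≈ 14,942.9

≈ 14943 RPM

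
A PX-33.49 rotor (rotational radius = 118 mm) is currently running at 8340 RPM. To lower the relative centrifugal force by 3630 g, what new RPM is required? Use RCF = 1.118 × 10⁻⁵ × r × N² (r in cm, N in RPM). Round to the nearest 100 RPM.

r = 118 mm = 11.8 cm
Current RCF = 1.118 × 10⁻⁵ × 11.8 × (8340)² = 1.118 × 10⁻⁵ × 11.8 × 69,555,600 ≈ 9,176.1 × g
Target RCF = 9,176.1 − 3,630 = 5,546.1 × g
N² = 5,546.1 / (13.1924 × 10⁻⁵) = 42,040,114
N ≈ √42,040,114 ≈ 6,483.8

≈ 6500 RPM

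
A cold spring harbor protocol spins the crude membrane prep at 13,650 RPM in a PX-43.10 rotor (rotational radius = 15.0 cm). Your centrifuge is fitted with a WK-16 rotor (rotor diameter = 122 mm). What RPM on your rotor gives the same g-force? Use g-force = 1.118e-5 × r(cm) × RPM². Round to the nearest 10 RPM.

RCF_original = 1.118 × 10⁻⁵ × 15 × (13650)² = 1.118 × 10⁻⁵ × 15 × 186,322,500 ≈ 31,246.3 × g
Your rotor: r = 122 mm / 2 = 61 mm = 6.1 cm
31,246.3 = 1.118 × 10⁻⁵ × 6.1 × N²
N² = 31,246.3 / (6.8198 × 10⁻⁵) = 458,170,328
N ≈ √458,170,328 ≈ 21,404.9

≈ 21400 RPM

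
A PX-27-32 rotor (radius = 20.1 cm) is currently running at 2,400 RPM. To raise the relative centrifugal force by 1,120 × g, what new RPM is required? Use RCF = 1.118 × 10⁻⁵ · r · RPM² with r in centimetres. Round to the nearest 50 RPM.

≈ 3300 RPM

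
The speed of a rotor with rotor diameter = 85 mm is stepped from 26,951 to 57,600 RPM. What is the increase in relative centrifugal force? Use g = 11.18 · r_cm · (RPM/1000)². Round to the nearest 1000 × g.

r = 85 mm / 2 = 42.5 mm = 4.25 cm
RCF₁ = 11.18 × 4.25 × (26.951)² = 11.18 × 4.25 × 726.356401 ≈ 34,512.8 × g
RCF₂ = 11.18 × 4.25 × (57.6)² = 11.18 × 4.25 × 3,317.76 ≈ 157,643.4 × g
Increase = 157,643.4 − 34,512.8 = 123,130.6

123000 x g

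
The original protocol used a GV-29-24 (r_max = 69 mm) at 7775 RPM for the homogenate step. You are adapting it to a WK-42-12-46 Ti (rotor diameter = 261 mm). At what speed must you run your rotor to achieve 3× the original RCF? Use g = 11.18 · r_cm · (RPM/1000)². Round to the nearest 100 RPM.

Original rotor: r = 69 mm = 6.9 cm
RCF = 11.18 × r × (N/1000)²
RCF_original = 11.18 × 6.9 × (7.775)² = 11.18 × 6.9 × 60.450625 ≈ 4,663.3 × g
Target RCF = 3 × 4,663.3 ≈ 13,989.9 × g
Your rotor: r = 261 mm / 2 = 130.5 mm = 13.05 cm
13,989.9 = 11.18 × 13.05 × (N/1000)²
(N/1000)² = 13,989.9 / 145.899 = 95.88757
N = 1000 × √95.88757 ≈ 9,792.2

≈ 9800 RPM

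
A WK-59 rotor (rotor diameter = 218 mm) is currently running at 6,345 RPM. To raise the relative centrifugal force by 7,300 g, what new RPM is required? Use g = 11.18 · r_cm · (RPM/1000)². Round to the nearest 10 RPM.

r = 218 mm / 2 = 109 mm = 10.9 cm
Current RCF = 11.18 × 10.9 × (6.345)² = 11.18 × 10.9 × 40.259025 ≈ 4,906 × g
Target RCF = 4,906 + 7,300 = 12,206 × g
(N/1000)² = 12,206 / 121.862 = 100.1625
N = 1000 × √100.1625 ≈ 10,008.1

10010 RPM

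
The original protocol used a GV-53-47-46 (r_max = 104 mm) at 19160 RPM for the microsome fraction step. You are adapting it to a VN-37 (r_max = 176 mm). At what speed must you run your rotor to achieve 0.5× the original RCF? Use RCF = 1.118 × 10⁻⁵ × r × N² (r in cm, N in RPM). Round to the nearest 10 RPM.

≈ 10410 RPM

Original rotor: r = 104 mm = 10.4 cm
RCF_original = 1.118 × 10⁻⁵ × 10.4 × (19160)² = 1.118 × 10⁻⁵ × 10.4 × 367,105,600 ≈ 42,684.1 × g
Target RCF = 0.5 × 42,684.1 ≈ 21,342 × g
Your rotor: r = 176 mm = 17.6 cm
21,342 = 1.118 × 10⁻⁵ × 17.6 × N²
N² = 21,342 / (19.6768 × 10⁻⁵) = 108,462,758
N ≈ √108,462,758 ≈ 10,414.5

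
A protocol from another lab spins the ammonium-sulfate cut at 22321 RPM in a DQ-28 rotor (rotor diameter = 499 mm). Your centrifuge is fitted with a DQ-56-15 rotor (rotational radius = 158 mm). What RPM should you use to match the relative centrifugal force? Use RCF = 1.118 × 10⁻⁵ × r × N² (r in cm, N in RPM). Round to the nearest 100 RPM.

Original rotor: r = 499 mm / 2 = 249.5 mm = 24.95 cm
RCF_original = 1.118 × 10⁻⁵ × 24.95 × (22321)² = 1.118 × 10⁻⁵ × 24.95 × 498,227,041 ≈ 138,975.9 × g
Your rotor: r = 158 mm = 15.8 cm
138,975.9 = 1.118 × 10⁻⁵ × 15.8 × N²
N² = 138,975.9 / (17.6644 × 10⁻⁵) = 786,756,980
N ≈ √786,756,980 ≈ 28,049.2

≈ 28000 RPM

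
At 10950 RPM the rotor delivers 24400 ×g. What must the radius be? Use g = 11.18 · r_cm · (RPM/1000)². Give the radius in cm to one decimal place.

18.2 cm

24400 = 11.18 × r × (10.95)²
r = 24400 / (11.18 × 119.9025) = 24400 / 1340.51 ≈ 18.202 cm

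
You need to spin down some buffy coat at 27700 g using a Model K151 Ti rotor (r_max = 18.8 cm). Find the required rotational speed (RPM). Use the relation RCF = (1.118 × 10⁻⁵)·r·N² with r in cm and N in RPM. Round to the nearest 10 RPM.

RCF = 1.118 × 10⁻⁵ × r × N²
27,700 = 1.118 × 10⁻⁵ × 18.8 × N²
N² = 27,700 / (21.0184 × 10⁻⁵) = 131,789,289
N ≈ √131,789,289 ≈ 11,480.0

N ≈ 11480 RPM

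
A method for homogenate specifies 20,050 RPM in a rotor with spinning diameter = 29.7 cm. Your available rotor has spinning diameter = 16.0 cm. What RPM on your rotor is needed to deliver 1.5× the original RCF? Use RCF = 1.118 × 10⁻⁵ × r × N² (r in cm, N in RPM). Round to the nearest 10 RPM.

≈ 33460 RPM

Original rotor: r = 29.7 / 2 = 14.85 cm
RCF_original = 1.118 × 10⁻⁵ × 14.85 × (20050)² = 1.118 × 10⁻⁵ × 14.85 × 402,002,500 ≈ 66,741.7 × g
Target RCF = 1.5 × 66,741.7 ≈ 100,112.5 × g
Your rotor: r = 16.0 / 2 = 8 cm
100,112.5 = 1.118 × 10⁻⁵ × 8 × N²
N² = 100,112.5 / (8.944 × 10⁻⁵) = 1,119,325,805
N ≈ √1,119,325,805 ≈ 33,456.3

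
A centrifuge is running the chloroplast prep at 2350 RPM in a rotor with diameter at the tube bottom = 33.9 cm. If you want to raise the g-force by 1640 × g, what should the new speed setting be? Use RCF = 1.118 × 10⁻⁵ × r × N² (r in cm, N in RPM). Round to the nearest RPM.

3765 RPM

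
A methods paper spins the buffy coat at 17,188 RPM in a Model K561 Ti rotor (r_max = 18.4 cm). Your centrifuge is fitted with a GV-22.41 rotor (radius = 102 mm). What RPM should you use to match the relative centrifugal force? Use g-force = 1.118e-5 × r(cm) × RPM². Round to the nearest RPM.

RCF_original = 1.118 × 10⁻⁵ × 18.4 × (17188)² = 1.118 × 10⁻⁵ × 18.4 × 295,427,344 ≈ 60,772.9 × g
Your rotor: r = 102 mm = 10.2 cm
60,772.9 = 1.118 × 10⁻⁵ × 10.2 × N²
N² = 60,772.9 / (11.4036 × 10⁻⁵) = 532,927,321
N ≈ √532,927,321 ≈ 23,085.2

≈ 23085 RPM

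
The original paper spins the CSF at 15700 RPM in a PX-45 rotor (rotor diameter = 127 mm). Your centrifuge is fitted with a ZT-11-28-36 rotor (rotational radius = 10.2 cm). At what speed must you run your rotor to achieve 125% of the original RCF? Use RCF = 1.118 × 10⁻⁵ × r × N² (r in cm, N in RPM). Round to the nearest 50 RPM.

≈ 13850 RPM

Original rotor: r = 127 mm / 2 = 63.5 mm = 6.35 cm
RCF_original = 1.118 × 10⁻⁵ × 6.35 × (15700)² = 1.118 × 10⁻⁵ × 6.35 × 246,490,000 ≈ 17,499.1 × g
Target RCF = 1.25 × 17,499.1 ≈ 21,873.9 × g
21,873.9 = 1.118 × 10⁻⁵ × 10.2 × N²
N² = 21,873.9 / (11.4036 × 10⁻⁵) = 191,815,742
N ≈ √191,815,742 ≈ 13,849.8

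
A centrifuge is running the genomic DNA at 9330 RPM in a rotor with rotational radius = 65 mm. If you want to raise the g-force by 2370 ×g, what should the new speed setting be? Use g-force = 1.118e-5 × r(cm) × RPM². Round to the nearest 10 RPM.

10940 RPM

r = 65 mm = 6.5 cm
Current RCF = 1.118 × 10⁻⁵ × 6.5 × (9330)² = 1.118 × 10⁻⁵ × 6.5 × 87,048,900 ≈ 6,325.8 × g
Target RCF = 6,325.8 + 2,370 = 8,695.8 × g
N² = 8,695.8 / (7.267 × 10⁻⁵) = 119,661,483
N ≈ √119,661,483 ≈ 10,939.0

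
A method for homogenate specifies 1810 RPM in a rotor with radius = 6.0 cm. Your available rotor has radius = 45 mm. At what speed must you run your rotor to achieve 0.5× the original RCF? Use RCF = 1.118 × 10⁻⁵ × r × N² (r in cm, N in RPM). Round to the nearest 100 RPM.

≈ 1500 RPM

RCF = 1.118 × 10⁻⁵ × r × N²
RCF_original = 1.118 × 10⁻⁵ × 6 × (1810)² = 1.118 × 10⁻⁵ × 6 × 3,276,100 ≈ 219.8 × g
Target RCF = 0.5 × 219.8 ≈ 109.9 × g
Your rotor: r = 45 mm = 4.5 cm
109.9 = 1.118 × 10⁻⁵ × 4.5 × N²
N² = 109.9 / (5.031 × 10⁻⁵) = 2,184,456
N ≈ √2,184,456 ≈ 1,478.0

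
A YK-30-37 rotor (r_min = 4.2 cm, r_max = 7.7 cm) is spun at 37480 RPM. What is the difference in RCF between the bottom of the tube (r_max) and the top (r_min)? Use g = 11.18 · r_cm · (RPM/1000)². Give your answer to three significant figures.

55000 × g

ΔRCF = 11.18 × (r_max − r_min) × (N/1000)² = 11.18 × 3.5 × 1,404.7504 ≈ 54,967.9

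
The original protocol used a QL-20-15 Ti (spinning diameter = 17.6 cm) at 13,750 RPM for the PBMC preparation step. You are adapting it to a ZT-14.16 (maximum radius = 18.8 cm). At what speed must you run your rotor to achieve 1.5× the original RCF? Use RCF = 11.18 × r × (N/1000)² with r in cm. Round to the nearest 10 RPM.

≈ 11520 RPM

Original rotor: r = 17.6 / 2 = 8.8 cm
RCF_original = 11.18 × 8.8 × (13.75)² = 11.18 × 8.8 × 189.0625 ≈ 18,600.7 × g
Target RCF = 1.5 × 18,600.7 ≈ 27,901.1 × g
27,901.1 = 11.18 × 18.8 × (N/1000)²
(N/1000)² = 27,901.1 / 210.184 = 132.7461
N = 1000 × √132.7461 ≈ 11,521.5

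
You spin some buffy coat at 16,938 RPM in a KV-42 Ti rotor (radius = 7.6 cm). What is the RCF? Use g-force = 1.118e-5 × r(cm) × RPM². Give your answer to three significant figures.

RCF = 1.118 × 10⁻⁵ × 7.6 × (16938)² = 1.118 × 10⁻⁵ × 7.6 × 286,895,844 ≈ 24,377 × g

24400 g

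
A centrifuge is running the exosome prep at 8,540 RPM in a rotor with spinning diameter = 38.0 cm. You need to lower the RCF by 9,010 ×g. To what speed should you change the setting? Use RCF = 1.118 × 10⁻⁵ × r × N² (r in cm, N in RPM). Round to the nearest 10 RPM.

5520 RPM

r = 38.0 / 2 = 19 cm
Current RCF = 1.118 × 10⁻⁵ × 19 × (8540)² = 1.118 × 10⁻⁵ × 19 × 72,931,600 ≈ 15,492.1 × g
Target RCF = 15,492.1 − 9,010 = 6,482.1 × g
N² = 6,482.1 / (21.242 × 10⁻⁵) = 30,515,488
N ≈ √30,515,488 ≈ 5,524.1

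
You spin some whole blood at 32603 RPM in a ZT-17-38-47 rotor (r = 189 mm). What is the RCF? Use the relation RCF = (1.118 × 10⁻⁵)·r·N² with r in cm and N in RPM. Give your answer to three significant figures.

225000 × g

r = 189 mm = 18.9 cm
RCF = 1.118 × 10⁻⁵ × r × N²
RCF = 1.118 × 10⁻⁵ × 18.9 × (32603)² = 1.118 × 10⁻⁵ × 18.9 × 1,062,955,609 ≈ 224,604.6 × g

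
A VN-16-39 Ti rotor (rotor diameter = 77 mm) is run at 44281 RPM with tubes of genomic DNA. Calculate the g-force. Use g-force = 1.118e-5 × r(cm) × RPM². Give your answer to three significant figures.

≈ 84400 x g

r = 77 mm / 2 = 38.5 mm = 3.85 cm
RCF = 1.118 × 10⁻⁵ × r × N²
RCF = 1.118 × 10⁻⁵ × 3.85 × (44281)² = 1.118 × 10⁻⁵ × 3.85 × 1,960,806,961 ≈ 84,399 × g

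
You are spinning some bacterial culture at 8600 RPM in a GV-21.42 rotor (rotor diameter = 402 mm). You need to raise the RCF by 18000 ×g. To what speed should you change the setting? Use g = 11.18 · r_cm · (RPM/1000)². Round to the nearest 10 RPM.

N₂ ≈ 12410 RPM

r = 402 mm / 2 = 201 mm = 20.1 cm
Current RCF = 11.18 × 20.1 × (8.6)² = 11.18 × 20.1 × 73.96 ≈ 16,620.1 × g
Target RCF = 16,620.1 + 18,000 = 34,620.1 × g
(N/1000)² = 34,620.1 / 224.718 = 154.0602
N = 1000 × √154.0602 ≈ 12,412.1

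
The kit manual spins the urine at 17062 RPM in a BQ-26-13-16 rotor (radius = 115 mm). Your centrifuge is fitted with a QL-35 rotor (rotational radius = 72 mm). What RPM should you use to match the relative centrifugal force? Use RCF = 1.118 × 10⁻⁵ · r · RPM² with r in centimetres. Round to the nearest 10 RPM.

≈ 21560 RPM

Original rotor: r = 115 mm = 11.5 cm
RCF_original = 1.118 × 10⁻⁵ × 11.5 × (17062)² = 1.118 × 10⁻⁵ × 11.5 × 291,111,844 ≈ 37,428.2 × g
Your rotor: r = 72 mm = 7.2 cm
37,428.2 = 1.118 × 10⁻⁵ × 7.2 × N²
N² = 37,428.2 / (8.0496 × 10⁻⁵) = 464,969,688
N ≈ √464,969,688 ≈ 21,563.2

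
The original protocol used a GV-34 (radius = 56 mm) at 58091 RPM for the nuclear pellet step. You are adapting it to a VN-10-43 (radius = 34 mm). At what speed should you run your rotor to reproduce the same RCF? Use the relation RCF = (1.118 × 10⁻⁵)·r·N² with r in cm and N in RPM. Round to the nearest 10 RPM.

74550 RPM

Original rotor: r = 56 mm = 5.6 cm
RCF_original = 1.118 × 10⁻⁵ × 5.6 × (58091)² = 1.118 × 10⁻⁵ × 5.6 × 3,374,564,281 ≈ 211,274.7 × g
Your rotor: r = 34 mm = 3.4 cm
211,274.7 = 1.118 × 10⁻⁵ × 3.4 × N²
N² = 211,274.7 / (3.8012 × 10⁻⁵) = 5,558,105,335
N ≈ √5,558,105,335 ≈ 74,552.7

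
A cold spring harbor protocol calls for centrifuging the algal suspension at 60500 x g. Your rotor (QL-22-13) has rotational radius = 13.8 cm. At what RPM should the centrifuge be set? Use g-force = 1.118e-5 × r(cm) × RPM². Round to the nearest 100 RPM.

60,500 = 1.118 × 10⁻⁵ × 13.8 × N²
N² = 60,500 / (15.4284 × 10⁻⁵) = 392,133,987
N ≈ √392,133,987 ≈ 19,802.4

≈ 19800 RPM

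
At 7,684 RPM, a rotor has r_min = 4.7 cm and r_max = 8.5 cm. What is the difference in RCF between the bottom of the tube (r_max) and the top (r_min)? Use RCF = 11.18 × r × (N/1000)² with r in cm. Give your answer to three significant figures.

≈ 2510 x g

ΔRCF = 11.18 × (r_max − r_min) × (N/1000)² = 11.18 × 3.8 × 59.043856 ≈ 2,508.4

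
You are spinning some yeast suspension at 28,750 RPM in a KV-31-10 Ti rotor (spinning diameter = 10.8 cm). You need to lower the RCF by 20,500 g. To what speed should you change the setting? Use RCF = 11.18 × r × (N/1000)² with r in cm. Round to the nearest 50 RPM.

r = 10.8 / 2 = 5.4 cm
Current RCF = 11.18 × 5.4 × (28.75)² = 11.18 × 5.4 × 826.5625 ≈ 49,901.2 × g
Target RCF = 49,901.2 − 20,500 = 29,401.2 × g
(N/1000)² = 29,401.2 / 60.372 = 487.0006
N = 1000 × √487.0006 ≈ 22,068.1

22050 RPM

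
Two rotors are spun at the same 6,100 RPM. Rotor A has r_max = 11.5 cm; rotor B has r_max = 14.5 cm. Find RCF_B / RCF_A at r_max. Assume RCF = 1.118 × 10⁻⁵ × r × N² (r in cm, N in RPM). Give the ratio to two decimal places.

1.26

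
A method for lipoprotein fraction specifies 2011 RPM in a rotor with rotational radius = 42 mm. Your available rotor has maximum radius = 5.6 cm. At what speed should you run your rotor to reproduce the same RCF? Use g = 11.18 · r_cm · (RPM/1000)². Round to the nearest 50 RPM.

1750 RPM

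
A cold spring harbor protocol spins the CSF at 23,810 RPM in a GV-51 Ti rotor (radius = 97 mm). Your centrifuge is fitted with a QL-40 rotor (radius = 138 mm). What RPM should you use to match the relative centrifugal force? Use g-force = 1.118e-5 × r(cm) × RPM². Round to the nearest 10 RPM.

≈ 19960 RPM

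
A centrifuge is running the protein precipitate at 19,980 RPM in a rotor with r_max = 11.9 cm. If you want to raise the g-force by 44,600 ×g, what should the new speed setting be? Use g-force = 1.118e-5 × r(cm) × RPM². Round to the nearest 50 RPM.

Current RCF = 1.118 × 10⁻⁵ × 11.9 × (19980)² = 1.118 × 10⁻⁵ × 11.9 × 399,200,400 ≈ 53,110.4 × g
Target RCF = 53,110.4 + 44,600 = 97,710.4 × g
N² = 97,710.4 / (13.3042 × 10⁻⁵) = 734,432,736
N ≈ √734,432,736 ≈ 27,100.4

27100 RPM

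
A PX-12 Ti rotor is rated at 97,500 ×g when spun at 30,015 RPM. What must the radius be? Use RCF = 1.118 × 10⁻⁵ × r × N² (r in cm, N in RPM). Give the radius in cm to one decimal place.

RCF = 1.118 × 10⁻⁵ × r × N²
97500 = 1.118 × 10⁻⁵ × r × (30015)²
r = 97500 / (1.118 × 10⁻⁵ × 900,900,225) = 97500 / 10072.06 ≈ 9.680 cm

≈ 9.7 cm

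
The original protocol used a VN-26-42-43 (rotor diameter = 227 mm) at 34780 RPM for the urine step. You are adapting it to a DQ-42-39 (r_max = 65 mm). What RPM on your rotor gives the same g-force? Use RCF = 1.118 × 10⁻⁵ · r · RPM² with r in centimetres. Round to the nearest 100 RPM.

Original rotor: r = 227 mm / 2 = 113.5 mm = 11.35 cm
RCF = 1.118 × 10⁻⁵ × r × N²
RCF_original = 1.118 × 10⁻⁵ × 11.35 × (34780)² = 1.118 × 10⁻⁵ × 11.35 × 1,209,648,400 ≈ 153,495.9 × g
Your rotor: r = 65 mm = 6.5 cm
153,495.9 = 1.118 × 10⁻⁵ × 6.5 × N²
N² = 153,495.9 / (7.267 × 10⁻⁵) = 2,112,232,008
N ≈ √2,112,232,008 ≈ 45,959.0

≈ 46000 RPM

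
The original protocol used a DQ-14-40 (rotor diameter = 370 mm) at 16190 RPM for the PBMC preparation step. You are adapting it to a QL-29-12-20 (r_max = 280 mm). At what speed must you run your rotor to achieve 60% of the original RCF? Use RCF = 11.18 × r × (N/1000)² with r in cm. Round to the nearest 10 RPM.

≈ 10190 RPM

Original rotor: r = 370 mm / 2 = 185 mm = 18.5 cm
RCF = 11.18 × r × (N/1000)²
RCF_original = 11.18 × 18.5 × (16.19)² = 11.18 × 18.5 × 262.1161 ≈ 54,213.5 × g
Target RCF = 0.6 × 54,213.5 ≈ 32,528.1 × g
Your rotor: r = 280 mm = 28.0 cm
32,528.1 = 11.18 × 28 × (N/1000)²
(N/1000)² = 32,528.1 / 313.04 = 103.9104
N = 1000 × √103.9104 ≈ 10,193.6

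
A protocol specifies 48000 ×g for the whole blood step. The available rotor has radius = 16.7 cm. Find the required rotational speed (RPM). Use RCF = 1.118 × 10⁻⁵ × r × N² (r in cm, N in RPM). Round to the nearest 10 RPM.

16030 RPM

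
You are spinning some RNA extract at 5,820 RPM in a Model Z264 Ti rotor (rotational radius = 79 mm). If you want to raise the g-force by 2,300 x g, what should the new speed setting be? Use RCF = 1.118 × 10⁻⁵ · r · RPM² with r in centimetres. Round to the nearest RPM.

7740 RPM

r = 79 mm = 7.9 cm
Current RCF = 1.118 × 10⁻⁵ × 7.9 × (5820)² = 1.118 × 10⁻⁵ × 7.9 × 33,872,400 ≈ 2,991.7 × g
Target RCF = 2,991.7 + 2,300 = 5,291.7 × g
N² = 5,291.7 / (8.8322 × 10⁻⁵) = 59,913,725
N ≈ √59,913,725 ≈ 7,740.4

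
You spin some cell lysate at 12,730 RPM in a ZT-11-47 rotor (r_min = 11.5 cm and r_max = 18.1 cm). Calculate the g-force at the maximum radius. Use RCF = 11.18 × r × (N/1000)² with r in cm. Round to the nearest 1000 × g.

33000 × g

Use r_max = 18.1 cm.
RCF = 11.18 × 18.1 × (12.73)² = 11.18 × 18.1 × 162.0529 ≈ 32,792.7 × g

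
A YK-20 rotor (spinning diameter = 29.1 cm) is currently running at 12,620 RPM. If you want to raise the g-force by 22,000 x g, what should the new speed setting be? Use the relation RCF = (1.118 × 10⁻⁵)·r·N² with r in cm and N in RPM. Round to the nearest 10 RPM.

r = 29.1 / 2 = 14.55 cm
Current RCF = 1.118 × 10⁻⁵ × 14.55 × (12620)² = 1.118 × 10⁻⁵ × 14.55 × 159,264,400 ≈ 25,907.4 × g
Target RCF = 25,907.4 + 22,000 = 47,907.4 × g
N² = 47,907.4 / (16.2669 × 10⁻⁵) = 294,508,480
N ≈ √294,508,480 ≈ 17,161.2

17160 RPM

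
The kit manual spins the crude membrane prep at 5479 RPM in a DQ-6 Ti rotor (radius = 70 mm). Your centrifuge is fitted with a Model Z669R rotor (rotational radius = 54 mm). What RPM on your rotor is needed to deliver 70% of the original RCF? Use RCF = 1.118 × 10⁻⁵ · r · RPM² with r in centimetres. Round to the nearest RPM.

Original rotor: r = 70 mm = 7.0 cm
RCF = 1.118 × 10⁻⁵ × r × N²
RCF_original = 1.118 × 10⁻⁵ × 7 × (5479)² = 1.118 × 10⁻⁵ × 7 × 30,019,441 ≈ 2,349.3 × g
Target RCF = 0.7 × 2,349.3 ≈ 1,644.5 × g
Your rotor: r = 54 mm = 5.4 cm
1,644.5 = 1.118 × 10⁻⁵ × 5.4 × N²
N² = 1,644.5 / (6.0372 × 10⁻⁵) = 27,239,449
N ≈ √27,239,449 ≈ 5,219.1

≈ 5219 RPM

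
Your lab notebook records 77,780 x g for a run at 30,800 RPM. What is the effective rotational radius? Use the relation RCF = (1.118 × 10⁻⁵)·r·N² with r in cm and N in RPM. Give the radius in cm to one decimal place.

77780 = 1.118 × 10⁻⁵ × r × (30800)²
r = 77780 / (1.118 × 10⁻⁵ × 948,640,000) = 77780 / 10605.8 ≈ 7.334 cm

r ≈ 7.3 cm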